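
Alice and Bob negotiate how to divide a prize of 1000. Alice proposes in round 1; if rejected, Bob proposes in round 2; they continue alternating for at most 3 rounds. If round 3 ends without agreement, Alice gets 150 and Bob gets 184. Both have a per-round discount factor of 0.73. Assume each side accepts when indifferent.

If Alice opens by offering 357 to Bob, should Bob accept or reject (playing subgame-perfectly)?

Accept

Round 3 (Alice proposes): Bob gets 184 if talks fail, so Alice offers 184 and keeps 816.
Round 2 (Bob proposes): Alice can get 816 next round, worth 0.73 × 816 = 595.68 now, so Bob offers 595.68, keeping 404.32.
So by rejecting in round 1, Bob gets 404.32 next round, worth 0.73 × 404.32 = 295.1536 now.
Offer 357 ≥ 295.1536, so Bob accepts.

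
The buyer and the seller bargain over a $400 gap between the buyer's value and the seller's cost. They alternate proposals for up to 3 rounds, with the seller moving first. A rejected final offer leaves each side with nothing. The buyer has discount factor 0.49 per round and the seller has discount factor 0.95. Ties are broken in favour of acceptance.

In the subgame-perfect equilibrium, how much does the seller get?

390.2

Work backward from the last round.
Round 3 (the seller proposes): the buyer will accept anything ≥ 0, so the seller offers 0 and keeps 400.
Round 2 (the buyer proposes): the seller can get 400 next round, worth 0.95 × 400 = 380 now, so the buyer offers 380, keeping 20.
Round 1 (the seller proposes): the buyer can get 20 next round, worth 0.49 × 20 = 9.8 now. The seller offers 9.8 and keeps 400 − 9.8 = 390.2.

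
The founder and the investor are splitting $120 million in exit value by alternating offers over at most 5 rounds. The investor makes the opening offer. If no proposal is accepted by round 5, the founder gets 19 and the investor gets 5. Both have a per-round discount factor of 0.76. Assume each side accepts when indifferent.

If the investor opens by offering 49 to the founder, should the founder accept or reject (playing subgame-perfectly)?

Round 5 (the investor proposes): the founder gets 19 if talks fail, so the investor offers 19 and keeps 101.
Round 4 (the founder proposes): the investor can get 101 next round, worth 0.76 × 101 = 76.76 now. The founder offers 76.76 and keeps 120 − 76.76 = 43.24.
Round 3 (the investor proposes): the founder can get 43.24 next round, worth 0.76 × 43.24 = 32.8624 now, so the investor offers 32.8624, keeping 87.1376.
Round 2 (the founder proposes): the investor can get 87.1376 next round, worth 0.76 × 87.1376 = 66.224576 now, so the founder offers 66.224576, keeping 53.775424.
So by rejecting in round 1, the founder gets 53.775424 next round, worth 0.76 × 53.775424 = 40.86932224 now.
Offer 49 ≥ 40.86932224, so the founder accepts.

Accept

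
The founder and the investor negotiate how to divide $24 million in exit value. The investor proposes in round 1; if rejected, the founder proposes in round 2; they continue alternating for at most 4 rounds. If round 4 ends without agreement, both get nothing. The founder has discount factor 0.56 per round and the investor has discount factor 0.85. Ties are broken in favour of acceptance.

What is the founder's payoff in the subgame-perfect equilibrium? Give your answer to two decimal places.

Solve by backward induction from round 4.
Round 4 (the founder proposes): the investor will accept anything ≥ 0, so the founder offers 0 and keeps 24.
Round 3 (the investor proposes): the founder can get 24 next round, worth 0.56 × 24 = 13.44 now, so the investor offers 13.44, keeping 10.56.
Round 2 (the founder proposes): the investor can get 10.56 next round, worth 0.85 × 10.56 = 8.976 now. The founder offers 8.976 and keeps 24 − 8.976 = 15.024.
Round 1 (the investor proposes): the founder can get 15.024 next round, worth 0.56 × 15.024 = 8.41344 now, so the investor offers 8.41344, keeping 15.58656.

8.41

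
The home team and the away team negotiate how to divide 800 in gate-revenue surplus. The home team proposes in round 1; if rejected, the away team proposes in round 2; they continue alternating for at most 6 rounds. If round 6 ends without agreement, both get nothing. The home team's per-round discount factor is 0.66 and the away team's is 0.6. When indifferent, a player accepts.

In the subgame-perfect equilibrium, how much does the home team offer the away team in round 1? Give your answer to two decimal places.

Round 6 (the away team proposes): the home team will accept anything ≥ 0, so the away team offers 0 and keeps 800.
Round 5 (the home team proposes): the away team can get 800 next round, worth 0.6 × 800 = 480 now; the home team offers that and keeps 320.
Round 4 (the away team proposes): the home team can get 320 next round, worth 0.66 × 320 = 211.2 now; the away team offers that and keeps 588.8.
Round 3 (the home team proposes): the away team can get 588.8 next round, worth 0.6 × 588.8 = 353.28 now. The home team offers 353.28 and keeps 800 − 353.28 = 446.72.
Round 2 (the away team proposes): the home team can get 446.72 next round, worth 0.66 × 446.72 = 294.8352 now, so the away team offers 294.8352, keeping 505.1648.
Round 1 (the home team proposes): the away team can get 505.1648 next round, worth 0.6 × 505.1648 = 303.09888 now, so the home team offers 303.09888, keeping 496.90112.

303.10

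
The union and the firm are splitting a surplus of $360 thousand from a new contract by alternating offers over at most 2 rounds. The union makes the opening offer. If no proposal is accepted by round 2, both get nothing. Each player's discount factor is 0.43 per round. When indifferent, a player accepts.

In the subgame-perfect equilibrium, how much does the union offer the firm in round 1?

By backward induction:
Round 2 (the firm proposes): the union will accept anything ≥ 0, so the firm offers 0 and keeps 360.
Round 1 (the union proposes): the firm can get 360 next round, worth 0.43 × 360 = 154.8 now; the union offers that and keeps 205.2.

154.8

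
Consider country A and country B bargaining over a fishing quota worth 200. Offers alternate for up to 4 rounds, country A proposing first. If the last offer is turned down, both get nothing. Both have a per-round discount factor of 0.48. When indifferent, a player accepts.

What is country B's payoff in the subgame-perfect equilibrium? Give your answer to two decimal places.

Solve by backward induction from round 4.
Round 4 (country B proposes): country A will accept anything ≥ 0, so country B offers 0 and keeps 200.
Round 3 (country A proposes): country B can get 200 next round, worth 0.48 × 200 = 96 now. Country A offers 96 and keeps 200 − 96 = 104.
Round 2 (country B proposes): country A can get 104 next round, worth 0.48 × 104 = 49.92 now; country B offers that and keeps 150.08.
Round 1 (country A proposes): country B can get 150.08 next round, worth 0.48 × 150.08 = 72.0384 now; country A offers that and keeps 127.9616.

72.04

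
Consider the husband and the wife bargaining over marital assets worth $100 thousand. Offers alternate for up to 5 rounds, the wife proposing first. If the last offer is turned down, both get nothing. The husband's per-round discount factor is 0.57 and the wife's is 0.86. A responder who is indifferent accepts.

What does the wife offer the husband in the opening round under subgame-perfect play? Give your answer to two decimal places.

11.89

Solve by backward induction from round 5.
Round 5 (the wife proposes): the husband will accept anything ≥ 0, so the wife offers 0 and keeps 100.
Round 4 (the husband proposes): the wife can get 100 next round, worth 0.86 × 100 = 86 now; the husband offers that and keeps 14.
Round 3 (the wife proposes): the husband can get 14 next round, worth 0.57 × 14 = 7.98 now, so the wife offers 7.98, keeping 92.02.
Round 2 (the husband proposes): the wife can get 92.02 next round, worth 0.86 × 92.02 = 79.1372 now. The husband offers 79.1372 and keeps 100 − 79.1372 = 20.8628.
Round 1 (the wife proposes): the husband can get 20.8628 next round, worth 0.57 × 20.8628 = 11.891796 now. The wife offers 11.891796 and keeps 100 − 11.891796 = 88.108204.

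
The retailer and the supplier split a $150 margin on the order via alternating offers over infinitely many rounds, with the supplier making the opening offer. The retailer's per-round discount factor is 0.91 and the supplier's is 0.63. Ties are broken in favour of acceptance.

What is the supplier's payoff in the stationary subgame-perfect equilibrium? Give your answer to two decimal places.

31.64

In a stationary SPE each proposer offers the other exactly their discounted continuation value.
If the supplier keeps x when proposing and the retailer keeps y when proposing, then x = 150 − 0.91y and y = 150 − 0.63x.
Solving: x = 150(1 − 0.91) / (1 − 0.63·0.91) = 13.5 / 0.4267 ≈ 31.6382.
The retailer gets 150 − 31.6382 ≈ 118.3618.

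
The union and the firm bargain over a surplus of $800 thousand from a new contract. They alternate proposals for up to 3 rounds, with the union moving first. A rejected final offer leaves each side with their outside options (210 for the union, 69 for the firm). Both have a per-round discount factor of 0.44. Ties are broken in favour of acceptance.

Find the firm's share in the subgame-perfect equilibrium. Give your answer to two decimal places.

210.48

Round 3 (the union proposes): the firm gets 69 if talks fail, so the union offers 69 and keeps 731.
Round 2 (the firm proposes): the union can get 731 next round, worth 0.44 × 731 = 321.64 now. The firm offers 321.64 and keeps 800 − 321.64 = 478.36.
Round 1 (the union proposes): the firm can get 478.36 next round, worth 0.44 × 478.36 = 210.4784 now. The union offers 210.4784 and keeps 800 − 210.4784 = 589.5216.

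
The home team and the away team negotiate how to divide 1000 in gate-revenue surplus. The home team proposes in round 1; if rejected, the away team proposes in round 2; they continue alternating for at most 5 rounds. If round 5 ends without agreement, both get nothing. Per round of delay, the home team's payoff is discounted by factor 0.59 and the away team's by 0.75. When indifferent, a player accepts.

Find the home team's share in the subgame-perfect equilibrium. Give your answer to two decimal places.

556.43

By backward induction:
Round 5 (the home team proposes): rejection yields 0 for the away team; the home team offers 0 and keeps 1000.
Round 4 (the away team proposes): the home team can get 1000 next round, worth 0.59 × 1000 = 590 now, so the away team offers 590, keeping 410.
Round 3 (the home team proposes): the away team can get 410 next round, worth 0.75 × 410 = 307.5 now, so the home team offers 307.5, keeping 692.5.
Round 2 (the away team proposes): the home team can get 692.5 next round, worth 0.59 × 692.5 = 408.575 now. The away team offers 408.575 and keeps 1000 − 408.575 = 591.425.
Round 1 (the home team proposes): the away team can get 591.425 next round, worth 0.75 × 591.425 = 443.56875 now. The home team offers 443.56875 and keeps 1000 − 443.56875 = 556.43125.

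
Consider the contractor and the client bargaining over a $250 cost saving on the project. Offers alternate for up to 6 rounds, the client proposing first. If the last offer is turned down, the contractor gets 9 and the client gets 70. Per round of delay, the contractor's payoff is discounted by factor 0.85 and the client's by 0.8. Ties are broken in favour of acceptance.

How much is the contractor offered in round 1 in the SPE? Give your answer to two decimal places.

142.15

Work backward from the last round.
Round 6 (the contractor proposes): the client gets 70 if talks fail, so the contractor offers 70 and keeps 180.
Round 5 (the client proposes): the contractor can get 180 next round, worth 0.85 × 180 = 153 now. The client offers 153 and keeps 250 − 153 = 97.
Round 4 (the contractor proposes): the client can get 97 next round, worth 0.8 × 97 = 77.6 now; the contractor offers that and keeps 172.4.
Round 3 (the client proposes): the contractor can get 172.4 next round, worth 0.85 × 172.4 = 146.54 now; the client offers that and keeps 103.46.
Round 2 (the contractor proposes): the client can get 103.46 next round, worth 0.8 × 103.46 = 82.768 now; the contractor offers that and keeps 167.232.
Round 1 (the client proposes): the contractor can get 167.232 next round, worth 0.85 × 167.232 = 142.1472 now; the client offers that and keeps 107.8528.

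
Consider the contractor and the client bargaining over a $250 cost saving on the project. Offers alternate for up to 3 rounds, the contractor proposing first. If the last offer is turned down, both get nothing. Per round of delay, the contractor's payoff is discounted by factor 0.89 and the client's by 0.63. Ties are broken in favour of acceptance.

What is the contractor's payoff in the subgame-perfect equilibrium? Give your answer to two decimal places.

Round 3 (the contractor proposes): the client will accept anything ≥ 0, so the contractor offers 0 and keeps 250.
Round 2 (the client proposes): the contractor can get 250 next round, worth 0.89 × 250 = 222.5 now; the client offers that and keeps 27.5.
Round 1 (the contractor proposes): the client can get 27.5 next round, worth 0.63 × 27.5 = 17.325 now; the contractor offers that and keeps 232.675.

232.68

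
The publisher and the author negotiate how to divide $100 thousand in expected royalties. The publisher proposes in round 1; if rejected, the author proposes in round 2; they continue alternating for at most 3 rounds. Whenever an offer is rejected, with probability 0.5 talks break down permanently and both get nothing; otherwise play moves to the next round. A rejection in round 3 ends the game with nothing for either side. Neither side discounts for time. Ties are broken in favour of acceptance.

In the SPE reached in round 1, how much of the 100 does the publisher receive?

75

Round 3 (the publisher proposes): the author will accept anything ≥ 0, so the publisher offers 0 and keeps 100.
Round 2 (the author proposes): rejecting gives the publisher an expected 0.5 × 100 = 50. The author offers 50 and keeps 100 − 50 = 50.
Round 1 (the publisher proposes): rejecting gives the author an expected 0.5 × 50 = 25. The publisher offers 25 and keeps 100 − 25 = 75.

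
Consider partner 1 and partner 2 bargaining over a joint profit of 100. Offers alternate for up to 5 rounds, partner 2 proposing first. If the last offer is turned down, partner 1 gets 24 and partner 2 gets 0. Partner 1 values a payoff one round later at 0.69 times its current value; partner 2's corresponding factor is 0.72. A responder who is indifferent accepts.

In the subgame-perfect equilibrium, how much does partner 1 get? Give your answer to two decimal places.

Solve by backward induction from round 5.
Round 5 (partner 2 proposes): partner 1 gets 24 if talks fail, so partner 2 offers 24 and keeps 76.
Round 4 (partner 1 proposes): partner 2 can get 76 next round, worth 0.72 × 76 = 54.72 now; partner 1 offers that and keeps 45.28.
Round 3 (partner 2 proposes): partner 1 can get 45.28 next round, worth 0.69 × 45.28 = 31.2432 now. Partner 2 offers 31.2432 and keeps 100 − 31.2432 = 68.7568.
Round 2 (partner 1 proposes): partner 2 can get 68.7568 next round, worth 0.72 × 68.7568 = 49.504896 now; partner 1 offers that and keeps 50.495104.
Round 1 (partner 2 proposes): partner 1 can get 50.495104 next round, worth 0.69 × 50.495104 = 34.84162176 now; partner 2 offers that and keeps 65.15837824.

34.84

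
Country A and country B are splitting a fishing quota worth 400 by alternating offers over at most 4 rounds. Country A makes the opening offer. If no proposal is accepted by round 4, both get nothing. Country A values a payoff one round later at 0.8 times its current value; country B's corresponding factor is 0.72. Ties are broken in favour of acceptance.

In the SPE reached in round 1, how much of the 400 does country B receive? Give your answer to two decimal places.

By backward induction:
Round 4 (country B proposes): rejection yields 0 for country A; country B offers 0 and keeps 400.
Round 3 (country A proposes): country B can get 400 next round, worth 0.72 × 400 = 288 now; country A offers that and keeps 112.
Round 2 (country B proposes): country A can get 112 next round, worth 0.8 × 112 = 89.6 now, so country B offers 89.6, keeping 310.4.
Round 1 (country A proposes): country B can get 310.4 next round, worth 0.72 × 310.4 = 223.488 now. Country A offers 223.488 and keeps 400 − 223.488 = 176.512.

223.49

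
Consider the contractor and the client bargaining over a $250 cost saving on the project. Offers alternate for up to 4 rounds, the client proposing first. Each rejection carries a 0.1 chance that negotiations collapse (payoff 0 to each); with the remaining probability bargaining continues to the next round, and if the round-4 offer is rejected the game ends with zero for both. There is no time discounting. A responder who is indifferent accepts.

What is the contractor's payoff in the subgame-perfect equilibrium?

204.75

By backward induction:
Round 4 (the contractor proposes): rejection yields 0 for the client; the contractor offers 0 and keeps 250.
Round 3 (the client proposes): rejecting gives the contractor an expected 0.9 × 250 = 225, so the client offers 225, keeping 25.
Round 2 (the contractor proposes): rejecting gives the client an expected 0.9 × 25 = 22.5; the contractor offers that and keeps 227.5.
Round 1 (the client proposes): rejecting gives the contractor an expected 0.9 × 227.5 = 204.75, so the client offers 204.75, keeping 45.25.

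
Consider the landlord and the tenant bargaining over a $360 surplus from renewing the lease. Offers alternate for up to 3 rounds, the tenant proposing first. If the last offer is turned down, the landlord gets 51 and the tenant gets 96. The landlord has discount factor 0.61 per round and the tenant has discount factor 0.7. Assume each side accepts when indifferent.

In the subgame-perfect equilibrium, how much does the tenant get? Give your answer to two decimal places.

272.34

Solve by backward induction from round 3.
Round 3 (the tenant proposes): the landlord gets 51 if talks fail, so the tenant offers 51 and keeps 309.
Round 2 (the landlord proposes): the tenant can get 309 next round, worth 0.7 × 309 = 216.3 now, so the landlord offers 216.3, keeping 143.7.
Round 1 (the tenant proposes): the landlord can get 143.7 next round, worth 0.61 × 143.7 = 87.657 now. The tenant offers 87.657 and keeps 360 − 87.657 = 272.343.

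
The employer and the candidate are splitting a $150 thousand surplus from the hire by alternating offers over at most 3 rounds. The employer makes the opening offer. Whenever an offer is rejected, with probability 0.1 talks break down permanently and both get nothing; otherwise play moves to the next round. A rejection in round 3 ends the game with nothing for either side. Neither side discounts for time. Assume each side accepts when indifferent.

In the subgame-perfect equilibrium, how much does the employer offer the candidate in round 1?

Round 3 (the employer proposes): rejection yields 0 for the candidate; the employer offers 0 and keeps 150.
Round 2 (the candidate proposes): rejecting gives the employer an expected 0.9 × 150 = 135. The candidate offers 135 and keeps 150 − 135 = 15.
Round 1 (the employer proposes): rejecting gives the candidate an expected 0.9 × 15 = 13.5, so the employer offers 13.5, keeping 136.5.

13.5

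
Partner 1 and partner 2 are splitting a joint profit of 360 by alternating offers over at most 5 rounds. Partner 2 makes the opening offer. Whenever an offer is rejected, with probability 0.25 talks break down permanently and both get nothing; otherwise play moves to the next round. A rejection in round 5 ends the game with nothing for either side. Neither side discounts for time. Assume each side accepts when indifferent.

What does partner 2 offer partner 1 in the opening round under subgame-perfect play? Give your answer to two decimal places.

105.47

By backward induction:
Round 5 (partner 2 proposes): partner 1 will accept anything ≥ 0, so partner 2 offers 0 and keeps 360.
Round 4 (partner 1 proposes): rejecting gives partner 2 an expected 0.75 × 360 = 270, so partner 1 offers 270, keeping 90.
Round 3 (partner 2 proposes): rejecting gives partner 1 an expected 0.75 × 90 = 67.5, so partner 2 offers 67.5, keeping 292.5.
Round 2 (partner 1 proposes): rejecting gives partner 2 an expected 0.75 × 292.5 = 219.375. Partner 1 offers 219.375 and keeps 360 − 219.375 = 140.625.
Round 1 (partner 2 proposes): rejecting gives partner 1 an expected 0.75 × 140.625 = 105.46875. Partner 2 offers 105.46875 and keeps 360 − 105.46875 = 254.53125.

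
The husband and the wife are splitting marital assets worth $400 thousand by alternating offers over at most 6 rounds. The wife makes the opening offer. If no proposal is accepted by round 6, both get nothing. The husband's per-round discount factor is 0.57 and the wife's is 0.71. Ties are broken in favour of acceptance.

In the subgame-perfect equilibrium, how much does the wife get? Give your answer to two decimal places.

269.78

By backward induction:
Round 6 (the husband proposes): rejection yields 0 for the wife; the husband offers 0 and keeps 400.
Round 5 (the wife proposes): the husband can get 400 next round, worth 0.57 × 400 = 228 now. The wife offers 228 and keeps 400 − 228 = 172.
Round 4 (the husband proposes): the wife can get 172 next round, worth 0.71 × 172 = 122.12 now; the husband offers that and keeps 277.88.
Round 3 (the wife proposes): the husband can get 277.88 next round, worth 0.57 × 277.88 = 158.3916 now; the wife offers that and keeps 241.6084.
Round 2 (the husband proposes): the wife can get 241.6084 next round, worth 0.71 × 241.6084 = 171.541964 now; the husband offers that and keeps 228.458036.
Round 1 (the wife proposes): the husband can get 228.458036 next round, worth 0.57 × 228.458036 = 130.22108052 now; the wife offers that and keeps 269.77891948.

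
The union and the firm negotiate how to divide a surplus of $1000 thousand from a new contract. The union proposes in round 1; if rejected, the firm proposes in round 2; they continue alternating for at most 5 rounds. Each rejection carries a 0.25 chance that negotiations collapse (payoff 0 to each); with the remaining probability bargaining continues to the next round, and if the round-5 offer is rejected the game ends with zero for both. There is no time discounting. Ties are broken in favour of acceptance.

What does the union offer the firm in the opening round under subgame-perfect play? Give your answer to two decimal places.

By backward induction:
Round 5 (the union proposes): rejection yields 0 for the firm; the union offers 0 and keeps 1000.
Round 4 (the firm proposes): rejecting gives the union an expected 0.75 × 1000 = 750, so the firm offers 750, keeping 250.
Round 3 (the union proposes): rejecting gives the firm an expected 0.75 × 250 = 187.5; the union offers that and keeps 812.5.
Round 2 (the firm proposes): rejecting gives the union an expected 0.75 × 812.5 = 609.375; the firm offers that and keeps 390.625.
Round 1 (the union proposes): rejecting gives the firm an expected 0.75 × 390.625 = 292.96875, so the union offers 292.96875, keeping 707.03125.

292.97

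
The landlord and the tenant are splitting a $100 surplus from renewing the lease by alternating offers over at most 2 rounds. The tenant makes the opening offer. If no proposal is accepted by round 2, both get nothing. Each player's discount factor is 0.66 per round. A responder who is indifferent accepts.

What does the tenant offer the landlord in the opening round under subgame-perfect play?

By backward induction:
Round 2 (the landlord proposes): rejection yields 0 for the tenant; the landlord offers 0 and keeps 100.
Round 1 (the tenant proposes): the landlord can get 100 next round, worth 0.66 × 100 = 66 now. The tenant offers 66 and keeps 100 − 66 = 34.

66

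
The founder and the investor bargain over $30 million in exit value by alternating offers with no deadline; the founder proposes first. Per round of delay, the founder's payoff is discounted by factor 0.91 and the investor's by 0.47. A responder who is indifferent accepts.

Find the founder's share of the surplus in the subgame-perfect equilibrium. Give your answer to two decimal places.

27.78

Let x be the founder's share when the founder proposes and y be the investor's share when the investor proposes.
The investor accepts iff offered ≥ 0.47·y, so x = 30 − 0.47y. Symmetrically y = 30 − 0.91x.
Substituting: x = 30 − 0.47(30 − 0.91x), giving x(1 − 0.91·0.47) = 30(1 − 0.47).
So x = 30 × 0.53 / 0.5723 ≈ 27.7826, and the investor receives 30 − x ≈ 2.2174.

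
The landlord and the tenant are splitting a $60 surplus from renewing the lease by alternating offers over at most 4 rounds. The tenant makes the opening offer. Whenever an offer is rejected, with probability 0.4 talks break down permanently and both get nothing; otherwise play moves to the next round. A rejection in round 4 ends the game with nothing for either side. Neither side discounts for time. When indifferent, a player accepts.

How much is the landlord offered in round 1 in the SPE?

27.36

By backward induction:
Round 4 (the landlord proposes): the tenant will accept anything ≥ 0, so the landlord offers 0 and keeps 60.
Round 3 (the tenant proposes): rejecting gives the landlord an expected 0.6 × 60 = 36, so the tenant offers 36, keeping 24.
Round 2 (the landlord proposes): rejecting gives the tenant an expected 0.6 × 24 = 14.4, so the landlord offers 14.4, keeping 45.6.
Round 1 (the tenant proposes): rejecting gives the landlord an expected 0.6 × 45.6 = 27.36; the tenant offers that and keeps 32.64.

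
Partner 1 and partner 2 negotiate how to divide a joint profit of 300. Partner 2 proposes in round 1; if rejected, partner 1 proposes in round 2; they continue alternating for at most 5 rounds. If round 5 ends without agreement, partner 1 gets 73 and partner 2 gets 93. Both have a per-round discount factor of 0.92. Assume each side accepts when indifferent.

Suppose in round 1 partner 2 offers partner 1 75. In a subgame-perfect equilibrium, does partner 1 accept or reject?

Reject

Round 5 (partner 2 proposes): partner 1 gets 73 if talks fail, so partner 2 offers 73 and keeps 227.
Round 4 (partner 1 proposes): partner 2 can get 227 next round, worth 0.92 × 227 = 208.84 now. Partner 1 offers 208.84 and keeps 300 − 208.84 = 91.16.
Round 3 (partner 2 proposes): partner 1 can get 91.16 next round, worth 0.92 × 91.16 = 83.8672 now, so partner 2 offers 83.8672, keeping 216.1328.
Round 2 (partner 1 proposes): partner 2 can get 216.1328 next round, worth 0.92 × 216.1328 = 198.842176 now; partner 1 offers that and keeps 101.157824.
So by rejecting in round 1, partner 1 gets 101.157824 next round, worth 0.92 × 101.157824 = 93.06519808 now.
Offer 75 < 93.06519808, so partner 1 rejects.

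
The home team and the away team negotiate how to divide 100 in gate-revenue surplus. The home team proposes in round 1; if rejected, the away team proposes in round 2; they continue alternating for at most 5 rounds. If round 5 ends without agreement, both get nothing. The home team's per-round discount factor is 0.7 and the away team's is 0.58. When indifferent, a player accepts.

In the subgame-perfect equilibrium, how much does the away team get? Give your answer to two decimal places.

24.46

By backward induction:
Round 5 (the home team proposes): rejection yields 0 for the away team; the home team offers 0 and keeps 100.
Round 4 (the away team proposes): the home team can get 100 next round, worth 0.7 × 100 = 70 now. The away team offers 70 and keeps 100 − 70 = 30.
Round 3 (the home team proposes): the away team can get 30 next round, worth 0.58 × 30 = 17.4 now. The home team offers 17.4 and keeps 100 − 17.4 = 82.6.
Round 2 (the away team proposes): the home team can get 82.6 next round, worth 0.7 × 82.6 = 57.82 now; the away team offers that and keeps 42.18.
Round 1 (the home team proposes): the away team can get 42.18 next round, worth 0.58 × 42.18 = 24.4644 now. The home team offers 24.4644 and keeps 100 − 24.4644 = 75.5356.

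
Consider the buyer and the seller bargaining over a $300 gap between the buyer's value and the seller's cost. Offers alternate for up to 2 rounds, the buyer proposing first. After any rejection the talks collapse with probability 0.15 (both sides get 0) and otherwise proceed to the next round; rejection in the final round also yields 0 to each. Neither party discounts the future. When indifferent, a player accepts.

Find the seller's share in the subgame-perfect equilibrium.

By backward induction:
Round 2 (the seller proposes): rejection yields 0 for the buyer; the seller offers 0 and keeps 300.
Round 1 (the buyer proposes): rejecting gives the seller an expected 0.85 × 300 = 255. The buyer offers 255 and keeps 300 − 255 = 45.

255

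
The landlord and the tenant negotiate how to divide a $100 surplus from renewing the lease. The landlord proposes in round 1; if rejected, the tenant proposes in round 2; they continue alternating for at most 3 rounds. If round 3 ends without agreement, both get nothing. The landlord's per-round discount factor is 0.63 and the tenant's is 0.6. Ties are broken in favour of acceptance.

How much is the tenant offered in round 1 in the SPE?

22.2

Round 3 (the landlord proposes): the tenant will accept anything ≥ 0, so the landlord offers 0 and keeps 100.
Round 2 (the tenant proposes): the landlord can get 100 next round, worth 0.63 × 100 = 63 now, so the tenant offers 63, keeping 37.
Round 1 (the landlord proposes): the tenant can get 37 next round, worth 0.6 × 37 = 22.2 now. The landlord offers 22.2 and keeps 100 − 22.2 = 77.8.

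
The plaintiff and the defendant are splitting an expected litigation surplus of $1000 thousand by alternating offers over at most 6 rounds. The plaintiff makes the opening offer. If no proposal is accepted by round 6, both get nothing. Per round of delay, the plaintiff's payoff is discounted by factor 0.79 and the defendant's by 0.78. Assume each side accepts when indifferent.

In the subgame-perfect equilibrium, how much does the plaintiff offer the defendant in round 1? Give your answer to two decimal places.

Round 6 (the defendant proposes): rejection yields 0 for the plaintiff; the defendant offers 0 and keeps 1000.
Round 5 (the plaintiff proposes): the defendant can get 1000 next round, worth 0.78 × 1000 = 780 now, so the plaintiff offers 780, keeping 220.
Round 4 (the defendant proposes): the plaintiff can get 220 next round, worth 0.79 × 220 = 173.8 now, so the defendant offers 173.8, keeping 826.2.
Round 3 (the plaintiff proposes): the defendant can get 826.2 next round, worth 0.78 × 826.2 = 644.436 now. The plaintiff offers 644.436 and keeps 1000 − 644.436 = 355.564.
Round 2 (the defendant proposes): the plaintiff can get 355.564 next round, worth 0.79 × 355.564 = 280.89556 now, so the defendant offers 280.89556, keeping 719.10444.
Round 1 (the plaintiff proposes): the defendant can get 719.10444 next round, worth 0.78 × 719.10444 = 560.9014632 now. The plaintiff offers 560.9014632 and keeps 1000 − 560.9014632 = 439.0985368.

560.90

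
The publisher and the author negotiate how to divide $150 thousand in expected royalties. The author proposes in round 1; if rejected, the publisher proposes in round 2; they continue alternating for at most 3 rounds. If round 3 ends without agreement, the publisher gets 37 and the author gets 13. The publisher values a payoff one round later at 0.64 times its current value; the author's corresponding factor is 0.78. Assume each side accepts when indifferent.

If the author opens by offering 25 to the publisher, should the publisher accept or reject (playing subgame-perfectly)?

Reject

Round 3 (the author proposes): the publisher gets 37 if talks fail, so the author offers 37 and keeps 113.
Round 2 (the publisher proposes): the author can get 113 next round, worth 0.78 × 113 = 88.14 now. The publisher offers 88.14 and keeps 150 − 88.14 = 61.86.
So by rejecting in round 1, the publisher gets 61.86 next round, worth 0.64 × 61.86 = 39.5904 now.
Offer 25 < 39.5904, so the publisher rejects.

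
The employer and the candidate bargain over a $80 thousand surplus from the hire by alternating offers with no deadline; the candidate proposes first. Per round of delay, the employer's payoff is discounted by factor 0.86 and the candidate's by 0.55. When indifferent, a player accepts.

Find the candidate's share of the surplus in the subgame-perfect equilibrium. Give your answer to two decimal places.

Let x be the candidate's share when the candidate proposes and y be the employer's share when the employer proposes.
The employer accepts iff offered ≥ 0.86·y, so x = 80 − 0.86y. Symmetrically y = 80 − 0.55x.
Substituting: x = 80 − 0.86(80 − 0.55x), giving x(1 − 0.55·0.86) = 80(1 − 0.86).
So x = 80 × 0.14 / 0.527 ≈ 21.2524, and the employer receives 80 − x ≈ 58.7476.

21.25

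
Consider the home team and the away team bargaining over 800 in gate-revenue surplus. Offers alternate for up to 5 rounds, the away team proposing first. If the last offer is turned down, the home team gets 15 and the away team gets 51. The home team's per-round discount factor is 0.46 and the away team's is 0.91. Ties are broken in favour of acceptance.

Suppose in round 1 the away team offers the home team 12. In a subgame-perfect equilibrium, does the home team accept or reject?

Reject

Round 5 (the away team proposes): the home team gets 15 if talks fail, so the away team offers 15 and keeps 785.
Round 4 (the home team proposes): the away team can get 785 next round, worth 0.91 × 785 = 714.35 now, so the home team offers 714.35, keeping 85.65.
Round 3 (the away team proposes): the home team can get 85.65 next round, worth 0.46 × 85.65 = 39.399 now, so the away team offers 39.399, keeping 760.601.
Round 2 (the home team proposes): the away team can get 760.601 next round, worth 0.91 × 760.601 = 692.14691 now. The home team offers 692.14691 and keeps 800 − 692.14691 = 107.85309.
So by rejecting in round 1, the home team gets 107.85309 next round, worth 0.46 × 107.85309 = 49.6124214 now.
Offer 12 < 49.6124214, so the home team rejects.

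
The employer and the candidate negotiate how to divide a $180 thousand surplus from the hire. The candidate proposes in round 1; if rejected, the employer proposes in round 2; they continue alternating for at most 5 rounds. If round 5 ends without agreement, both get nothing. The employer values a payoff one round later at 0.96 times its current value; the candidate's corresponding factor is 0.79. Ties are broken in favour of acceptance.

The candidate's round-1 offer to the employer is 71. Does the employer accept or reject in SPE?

Accept

Round 5 (the candidate proposes): the employer will accept anything ≥ 0, so the candidate offers 0 and keeps 180.
Round 4 (the employer proposes): the candidate can get 180 next round, worth 0.79 × 180 = 142.2 now, so the employer offers 142.2, keeping 37.8.
Round 3 (the candidate proposes): the employer can get 37.8 next round, worth 0.96 × 37.8 = 36.288 now. The candidate offers 36.288 and keeps 180 − 36.288 = 143.712.
Round 2 (the employer proposes): the candidate can get 143.712 next round, worth 0.79 × 143.712 = 113.53248 now, so the employer offers 113.53248, keeping 66.46752.
So by rejecting in round 1, the employer gets 66.46752 next round, worth 0.96 × 66.46752 = 63.8088192 now.
Offer 71 ≥ 63.8088192, so the employer accepts.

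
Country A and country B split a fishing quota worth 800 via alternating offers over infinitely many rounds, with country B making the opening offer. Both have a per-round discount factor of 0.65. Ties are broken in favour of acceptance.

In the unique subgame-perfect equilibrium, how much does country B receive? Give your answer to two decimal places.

In a stationary SPE each proposer offers the other exactly their discounted continuation value.
If country B keeps x when proposing and country A keeps y when proposing, then x = 800 − 0.65y and y = 800 − 0.65x.
Solving: x = 800(1 − 0.65) / (1 − 0.65·0.65) = 280 / 0.5775 ≈ 484.8485.
Country A gets 800 − 484.8485 ≈ 315.1515.

484.85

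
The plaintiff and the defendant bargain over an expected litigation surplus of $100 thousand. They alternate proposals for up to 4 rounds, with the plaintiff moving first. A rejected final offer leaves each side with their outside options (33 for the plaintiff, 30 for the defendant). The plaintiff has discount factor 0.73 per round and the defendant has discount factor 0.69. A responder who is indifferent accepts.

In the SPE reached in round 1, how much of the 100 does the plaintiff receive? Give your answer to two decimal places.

Round 4 (the defendant proposes): the plaintiff gets 33 if talks fail, so the defendant offers 33 and keeps 67.
Round 3 (the plaintiff proposes): the defendant can get 67 next round, worth 0.69 × 67 = 46.23 now, so the plaintiff offers 46.23, keeping 53.77.
Round 2 (the defendant proposes): the plaintiff can get 53.77 next round, worth 0.73 × 53.77 = 39.2521 now; the defendant offers that and keeps 60.7479.
Round 1 (the plaintiff proposes): the defendant can get 60.7479 next round, worth 0.69 × 60.7479 = 41.916051 now. The plaintiff offers 41.916051 and keeps 100 − 41.916051 = 58.083949.

58.08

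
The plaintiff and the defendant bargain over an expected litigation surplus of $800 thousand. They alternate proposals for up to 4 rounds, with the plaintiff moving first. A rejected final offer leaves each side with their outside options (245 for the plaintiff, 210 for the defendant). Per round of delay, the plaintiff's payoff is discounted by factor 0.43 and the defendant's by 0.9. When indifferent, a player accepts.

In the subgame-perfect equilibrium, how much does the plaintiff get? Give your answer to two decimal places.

By backward induction:
Round 4 (the defendant proposes): the plaintiff gets 245 if talks fail, so the defendant offers 245 and keeps 555.
Round 3 (the plaintiff proposes): the defendant can get 555 next round, worth 0.9 × 555 = 499.5 now. The plaintiff offers 499.5 and keeps 800 − 499.5 = 300.5.
Round 2 (the defendant proposes): the plaintiff can get 300.5 next round, worth 0.43 × 300.5 = 129.215 now; the defendant offers that and keeps 670.785.
Round 1 (the plaintiff proposes): the defendant can get 670.785 next round, worth 0.9 × 670.785 = 603.7065 now. The plaintiff offers 603.7065 and keeps 800 − 603.7065 = 196.2935.

196.29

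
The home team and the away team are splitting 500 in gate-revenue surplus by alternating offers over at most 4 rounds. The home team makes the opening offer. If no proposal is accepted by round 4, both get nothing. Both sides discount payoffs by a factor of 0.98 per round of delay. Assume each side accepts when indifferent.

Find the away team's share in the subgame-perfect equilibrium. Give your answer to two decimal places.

Round 4 (the away team proposes): rejection yields 0 for the home team; the away team offers 0 and keeps 500.
Round 3 (the home team proposes): the away team can get 500 next round, worth 0.98 × 500 = 490 now; the home team offers that and keeps 10.
Round 2 (the away team proposes): the home team can get 10 next round, worth 0.98 × 10 = 9.8 now, so the away team offers 9.8, keeping 490.2.
Round 1 (the home team proposes): the away team can get 490.2 next round, worth 0.98 × 490.2 = 480.396 now; the home team offers that and keeps 19.604.

480.40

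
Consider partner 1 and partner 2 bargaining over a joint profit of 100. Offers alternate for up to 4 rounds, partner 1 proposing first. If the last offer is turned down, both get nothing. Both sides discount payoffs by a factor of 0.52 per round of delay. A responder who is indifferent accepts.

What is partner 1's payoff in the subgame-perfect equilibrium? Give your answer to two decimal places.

60.98

Solve by backward induction from round 4.
Round 4 (partner 2 proposes): rejection yields 0 for partner 1; partner 2 offers 0 and keeps 100.
Round 3 (partner 1 proposes): partner 2 can get 100 next round, worth 0.52 × 100 = 52 now. Partner 1 offers 52 and keeps 100 − 52 = 48.
Round 2 (partner 2 proposes): partner 1 can get 48 next round, worth 0.52 × 48 = 24.96 now. Partner 2 offers 24.96 and keeps 100 − 24.96 = 75.04.
Round 1 (partner 1 proposes): partner 2 can get 75.04 next round, worth 0.52 × 75.04 = 39.0208 now; partner 1 offers that and keeps 60.9792.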